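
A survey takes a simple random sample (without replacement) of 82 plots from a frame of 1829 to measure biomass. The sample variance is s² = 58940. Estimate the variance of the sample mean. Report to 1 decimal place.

686.6

Under SRS without replacement, Var(ȳ) = (1 − f)·s²/n with f = n/N = 82/1829 = 0.04483324.
Var(ȳ) = (1 − 0.04483324)·58940/82 = 0.95516676·718.78049 = 686.55523.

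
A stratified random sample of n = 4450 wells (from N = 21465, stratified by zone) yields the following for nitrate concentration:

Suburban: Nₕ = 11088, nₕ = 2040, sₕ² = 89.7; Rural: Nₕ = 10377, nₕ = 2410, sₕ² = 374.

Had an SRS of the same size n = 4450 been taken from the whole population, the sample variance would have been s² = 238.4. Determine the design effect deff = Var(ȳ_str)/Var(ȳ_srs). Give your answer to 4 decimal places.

0.8812

Var(ȳ_str) = Σ Wₕ²(1−fₕ)sₕ²/nₕ with Wₕ = Nₕ/21465:
  Suburban: (11088/21465)²·(1−2040/11088)·89.7/2040 = 0.0095742839
  Rural: (10377/21465)²·(1−2410/10377)·374/2410 = 0.027845781
  → Var(ȳ_str) = 0.037420065.
Var(ȳ_srs) = (1 − 4450/21465)·238.4/4450 = 0.042466581.
deff = 0.037420065 / 0.042466581 = 0.8812.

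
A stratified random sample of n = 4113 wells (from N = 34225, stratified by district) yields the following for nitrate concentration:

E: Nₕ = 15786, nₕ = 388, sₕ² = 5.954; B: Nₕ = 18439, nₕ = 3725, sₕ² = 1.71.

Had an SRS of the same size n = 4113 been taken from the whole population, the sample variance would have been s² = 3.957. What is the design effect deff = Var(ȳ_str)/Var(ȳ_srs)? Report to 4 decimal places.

Var(ȳ_str) = Σ Wₕ²(1−fₕ)sₕ²/nₕ with Wₕ = Nₕ/34225:
  E: (15786/34225)²·(1−388/15786)·5.954/388 = 0.0031843926
  B: (18439/34225)²·(1−3725/18439)·1.71/3725 = 1.0632883 × 10^-4
  → Var(ȳ_str) = 0.0032907214.
Var(ȳ_srs) = (1 − 4113/34225)·3.957/4113 = 8.4645424 × 10^-4.
deff = 0.0032907214 / (8.4645424 × 10^-4) = 3.8877.

3.8877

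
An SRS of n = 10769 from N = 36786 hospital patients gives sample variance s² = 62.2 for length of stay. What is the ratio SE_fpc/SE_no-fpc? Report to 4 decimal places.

f = n/N = 10769/36786 = 0.29274724.
SE_no-fpc = √(s²/n) = 0.075998935; SE_fpc = √((1−f)s²/n) = 0.063913828.
Ratio = √(1−f) = 0.84098321.

0.8410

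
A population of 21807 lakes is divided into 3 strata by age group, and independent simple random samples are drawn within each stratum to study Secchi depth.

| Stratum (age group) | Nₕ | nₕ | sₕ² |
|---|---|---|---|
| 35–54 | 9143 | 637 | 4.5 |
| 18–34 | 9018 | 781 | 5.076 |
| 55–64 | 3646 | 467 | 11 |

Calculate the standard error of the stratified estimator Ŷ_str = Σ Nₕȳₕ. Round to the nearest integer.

Var(Ŷ_str) = Σₕ Nₕ²(1 − fₕ)sₕ²/nₕ.
35–54: 9143²·(1 − 637/9143)·4.5/637 = 549398.13.
18–34: 9018²·(1 − 781/9018)·5.076/781 = 482780.67.
55–64: 3646²·(1 − 467/3646)·11/467 = 273012.79.
Sum = 1.3051916 × 10^6.
SE = √(1.3051916 × 10^6) = 1142.

1142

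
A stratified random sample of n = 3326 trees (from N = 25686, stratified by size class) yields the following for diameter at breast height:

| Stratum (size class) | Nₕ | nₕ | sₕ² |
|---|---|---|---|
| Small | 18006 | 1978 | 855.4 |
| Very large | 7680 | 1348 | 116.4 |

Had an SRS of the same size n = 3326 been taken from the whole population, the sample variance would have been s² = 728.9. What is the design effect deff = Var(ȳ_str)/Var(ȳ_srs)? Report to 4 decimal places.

Var(ȳ_str) = Σ Wₕ²(1−fₕ)sₕ²/nₕ with Wₕ = Nₕ/25686:
  Small: (18006/25686)²·(1−1978/18006)·855.4/1978 = 0.18916753
  Very large: (7680/25686)²·(1−1348/7680)·116.4/1348 = 0.0063646168
  → Var(ȳ_str) = 0.19553215.
Var(ȳ_srs) = (1 − 3326/25686)·728.9/3326 = 0.19077481.
deff = 0.19553215 / 0.19077481 = 1.0249.

1.0249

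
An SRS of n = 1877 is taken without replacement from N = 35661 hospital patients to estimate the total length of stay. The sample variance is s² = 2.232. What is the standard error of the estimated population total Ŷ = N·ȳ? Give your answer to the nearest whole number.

1197

Var(Ŷ) = N²·Var(ȳ) = N²·(1 − n/N)·s²/n.
f = 1877/35661 = 0.05263453; Var(ȳ) = 0.94736547·2.232/1877 = 0.0011265422.
Var(Ŷ) = 35661² · 0.0011265422 = 1.4326315 × 10^6.
SE(Ŷ) = √(1.4326315 × 10^6) = 1197.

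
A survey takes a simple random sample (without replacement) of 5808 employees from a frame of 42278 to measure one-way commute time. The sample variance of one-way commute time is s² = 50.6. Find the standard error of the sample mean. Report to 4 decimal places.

0.0867

Under SRS without replacement, Var(ȳ) = (1 − f)·s²/n with f = n/N = 5808/42278 = 0.13737641.
Var(ȳ) = (1 − 0.13737641)·50.6/5808 = 0.86262359·0.0087121212 = 0.0075152812.
SE(ȳ) = √(0.0075152812) = 0.0867.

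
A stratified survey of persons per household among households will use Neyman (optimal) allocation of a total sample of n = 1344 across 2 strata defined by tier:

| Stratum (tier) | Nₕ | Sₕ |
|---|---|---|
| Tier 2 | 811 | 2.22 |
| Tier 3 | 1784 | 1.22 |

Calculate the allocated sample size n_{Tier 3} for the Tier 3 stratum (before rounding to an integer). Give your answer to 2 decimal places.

Neyman allocation: nₕ = n·NₕSₕ / Σⱼ NⱼSⱼ.
Σ NⱼSⱼ = 811·2.22 + 1784·1.22 = 3976.9.
n_{Tier 3} = 1344·1784·1.22 / 3976.9 = 735.55.

735.55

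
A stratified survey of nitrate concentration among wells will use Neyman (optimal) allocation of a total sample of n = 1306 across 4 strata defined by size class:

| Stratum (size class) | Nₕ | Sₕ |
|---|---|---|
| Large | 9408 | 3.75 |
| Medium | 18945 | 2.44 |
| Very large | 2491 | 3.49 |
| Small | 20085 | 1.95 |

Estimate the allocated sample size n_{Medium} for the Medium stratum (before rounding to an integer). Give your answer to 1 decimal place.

466.7

Neyman allocation: nₕ = n·NₕSₕ / Σⱼ NⱼSⱼ.
Σ NⱼSⱼ = 9408·3.75 + 18945·2.44 + 2491·3.49 + 20085·1.95 = 129365.14.
n_{Medium} = 1306·18945·2.44 / 129365.14 = 466.7.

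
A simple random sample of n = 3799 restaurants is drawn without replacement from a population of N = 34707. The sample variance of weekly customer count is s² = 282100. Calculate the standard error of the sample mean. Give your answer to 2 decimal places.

8.13

Under SRS without replacement, Var(ȳ) = (1 − f)·s²/n with f = n/N = 3799/34707 = 0.10945919.
Var(ȳ) = (1 − 0.10945919)·282100/3799 = 0.89054081·74.256383 = 66.12834.
SE(ȳ) = √(66.12834) = 8.13.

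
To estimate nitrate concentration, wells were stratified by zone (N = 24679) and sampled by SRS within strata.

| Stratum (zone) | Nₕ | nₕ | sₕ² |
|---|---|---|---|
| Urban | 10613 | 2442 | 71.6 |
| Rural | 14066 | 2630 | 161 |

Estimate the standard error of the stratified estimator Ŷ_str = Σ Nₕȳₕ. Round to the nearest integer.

Var(Ŷ_str) = Σₕ Nₕ²(1 − fₕ)sₕ²/nₕ.
Urban: 10613²·(1 − 2442/10613)·71.6/2442 = 2.5426158 × 10^6.
Rural: 14066²·(1 − 2630/14066)·161/2630 = 9.8472483 × 10^6.
Sum = 1.2389864 × 10^7.
SE = √(1.2389864 × 10^7) = 3520.

3520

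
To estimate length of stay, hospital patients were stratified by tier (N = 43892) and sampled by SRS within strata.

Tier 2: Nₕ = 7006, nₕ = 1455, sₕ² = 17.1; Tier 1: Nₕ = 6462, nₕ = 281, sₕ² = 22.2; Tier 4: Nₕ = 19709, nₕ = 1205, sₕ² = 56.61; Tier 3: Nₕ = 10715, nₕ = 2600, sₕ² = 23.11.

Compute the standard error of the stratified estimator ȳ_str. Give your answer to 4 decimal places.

Var(ȳ_str) = Σₕ Wₕ²(1 − fₕ)sₕ²/nₕ with Wₕ = Nₕ/N, N = 43892.
Tier 2: Wₕ = 0.15961906; term = 0.15961906²·(1 − 0.20767913)·17.1/1455 = 2.3724864 × 10^-4.
Tier 1: Wₕ = 0.14722501; term = 0.14722501²·(1 − 0.04348499)·22.2/281 = 0.0016379537.
Tier 4: Wₕ = 0.44903399; term = 0.44903399²·(1 − 0.06113958)·56.61/1205 = 0.0088933539.
Tier 3: Wₕ = 0.24412194; term = 0.24412194²·(1 − 0.24265049)·23.11/2600 = 4.0117749 × 10^-4.
Sum = 0.011169734.
SE = √(0.011169734) = 0.1057.

0.1057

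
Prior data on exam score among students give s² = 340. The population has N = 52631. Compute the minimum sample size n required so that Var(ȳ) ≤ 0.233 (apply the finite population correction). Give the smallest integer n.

Without fpc, n₀ = s²/D = 340/0.233 = 1459.2275.
With fpc, (1 − n/N)·s²/n ≤ D requires n ≥ n₀/(1 + n₀/N) = 1459.2275/(1 + 1459.2275/52631) = 1419.8610.
Rounding up, n = 1420.

1420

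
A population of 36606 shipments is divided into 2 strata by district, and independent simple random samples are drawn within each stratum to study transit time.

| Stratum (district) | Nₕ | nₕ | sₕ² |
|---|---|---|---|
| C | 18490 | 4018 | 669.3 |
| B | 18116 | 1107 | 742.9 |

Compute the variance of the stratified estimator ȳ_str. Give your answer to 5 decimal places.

0.18758

Var(ȳ_str) = Σₕ Wₕ²(1 − fₕ)sₕ²/nₕ with Wₕ = Nₕ/N, N = 36606.
C: Wₕ = 0.50510845; term = 0.50510845²·(1 − 0.21730665)·669.3/4018 = 0.033263796.
B: Wₕ = 0.49489155; term = 0.49489155²·(1 − 0.06110620)·742.9/1107 = 0.15431896.
Sum = 0.18758276.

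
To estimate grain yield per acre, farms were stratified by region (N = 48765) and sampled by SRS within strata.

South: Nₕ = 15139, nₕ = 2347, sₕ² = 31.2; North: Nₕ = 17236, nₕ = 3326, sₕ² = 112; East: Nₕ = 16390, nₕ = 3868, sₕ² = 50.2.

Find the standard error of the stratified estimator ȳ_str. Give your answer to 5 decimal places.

Var(ȳ_str) = Σₕ Wₕ²(1 − fₕ)sₕ²/nₕ with Wₕ = Nₕ/N, N = 48765.
South: Wₕ = 0.31044807; term = 0.31044807²·(1 − 0.15503005)·31.2/2347 = 0.0010825817.
North: Wₕ = 0.35345022; term = 0.35345022²·(1 − 0.19296821)·112/3326 = 0.0033950247.
East: Wₕ = 0.33610171; term = 0.33610171²·(1 − 0.23599756)·50.2/3868 = 0.0011200914.
Sum = 0.0055976978.
SE = √(0.0055976978) = 0.07482.

0.07482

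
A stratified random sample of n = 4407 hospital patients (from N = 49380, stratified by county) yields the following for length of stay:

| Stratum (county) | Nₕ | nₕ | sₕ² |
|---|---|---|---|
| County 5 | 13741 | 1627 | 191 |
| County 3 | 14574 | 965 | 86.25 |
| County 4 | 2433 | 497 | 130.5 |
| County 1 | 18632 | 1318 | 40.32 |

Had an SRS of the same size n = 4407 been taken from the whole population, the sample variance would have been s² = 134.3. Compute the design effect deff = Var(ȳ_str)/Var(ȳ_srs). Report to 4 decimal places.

Var(ȳ_str) = Σ Wₕ²(1−fₕ)sₕ²/nₕ with Wₕ = Nₕ/49380:
  County 5: (13741/49380)²·(1−1627/13741)·191/1627 = 0.0080140039
  County 3: (14574/49380)²·(1−965/14574)·86.25/965 = 0.0072700031
  County 4: (2433/49380)²·(1−497/2433)·130.5/497 = 5.0722356 × 10^-4
  County 1: (18632/49380)²·(1−1318/18632)·40.32/1318 = 0.0040472481
  → Var(ȳ_str) = 0.019838479.
Var(ȳ_srs) = (1 − 4407/49380)·134.3/4407 = 0.027754521.
deff = 0.019838479 / 0.027754521 = 0.7148.

0.7148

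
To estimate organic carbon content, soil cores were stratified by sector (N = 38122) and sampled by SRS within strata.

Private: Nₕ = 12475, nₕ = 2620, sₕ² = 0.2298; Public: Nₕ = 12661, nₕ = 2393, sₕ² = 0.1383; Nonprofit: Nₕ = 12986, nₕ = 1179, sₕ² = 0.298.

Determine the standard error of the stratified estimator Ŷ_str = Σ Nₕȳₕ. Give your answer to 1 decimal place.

238.9

Var(Ŷ_str) = Σₕ Nₕ²(1 − fₕ)sₕ²/nₕ.
Private: 12475²·(1 − 2620/12475)·0.2298/2620 = 10783.157.
Public: 12661²·(1 − 2393/12661)·0.1383/2393 = 7513.3453.
Nonprofit: 12986²·(1 − 1179/12986)·0.298/1179 = 38754.079.
Sum = 57050.581.
SE = √(57050.581) = 238.9.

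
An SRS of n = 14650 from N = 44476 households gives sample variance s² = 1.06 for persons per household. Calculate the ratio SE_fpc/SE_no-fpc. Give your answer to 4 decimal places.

0.8189

f = n/N = 14650/44476 = 0.32939113.
SE_no-fpc = √(s²/n) = 0.0085061712; SE_fpc = √((1−f)s²/n) = 0.0069657642.
Ratio = √(1−f) = 0.81890712.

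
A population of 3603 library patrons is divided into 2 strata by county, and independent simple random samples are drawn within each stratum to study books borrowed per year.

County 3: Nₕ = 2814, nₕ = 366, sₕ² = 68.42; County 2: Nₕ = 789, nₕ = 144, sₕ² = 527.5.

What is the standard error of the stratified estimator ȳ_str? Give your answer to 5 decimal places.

Var(ȳ_str) = Σₕ Wₕ²(1 − fₕ)sₕ²/nₕ with Wₕ = Nₕ/N, N = 3603.
County 3: Wₕ = 0.78101582; term = 0.78101582²·(1 − 0.13006397)·68.42/366 = 0.099199382.
County 2: Wₕ = 0.21898418; term = 0.21898418²·(1 − 0.18250951)·527.5/144 = 0.14360454.
Sum = 0.24280392.
SE = √(0.24280392) = 0.49275.

0.49275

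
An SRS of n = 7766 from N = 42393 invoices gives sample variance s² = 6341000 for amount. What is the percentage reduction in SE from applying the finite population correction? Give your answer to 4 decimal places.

f = n/N = 7766/42393 = 0.18319062.
SE_no-fpc = √(s²/n) = 28.574602; SE_fpc = √((1−f)s²/n) = 25.825013.
Ratio = √(1−f) = 0.90377507. Reduction = 100·(1 − 0.90377507) = 9.6225%.

9.6225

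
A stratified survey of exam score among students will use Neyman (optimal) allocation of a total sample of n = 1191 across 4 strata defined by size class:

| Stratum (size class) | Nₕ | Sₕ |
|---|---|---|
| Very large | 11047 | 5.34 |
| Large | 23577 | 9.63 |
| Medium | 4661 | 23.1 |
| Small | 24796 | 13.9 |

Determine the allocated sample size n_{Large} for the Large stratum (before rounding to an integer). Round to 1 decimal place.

Neyman allocation: nₕ = n·NₕSₕ / Σⱼ NⱼSⱼ.
Σ NⱼSⱼ = 11047·5.34 + 23577·9.63 + 4661·23.1 + 24796·13.9 = 738370.99.
n_{Large} = 1191·23577·9.63 / 738370.99 = 366.2.

366.2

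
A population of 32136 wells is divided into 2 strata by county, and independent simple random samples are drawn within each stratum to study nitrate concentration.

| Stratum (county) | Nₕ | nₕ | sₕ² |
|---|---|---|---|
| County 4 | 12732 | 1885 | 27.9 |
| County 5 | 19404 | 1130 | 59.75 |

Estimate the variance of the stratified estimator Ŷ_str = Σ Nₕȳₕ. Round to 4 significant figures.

Var(Ŷ_str) = Σₕ Nₕ²(1 − fₕ)sₕ²/nₕ.
County 4: 12732²·(1 − 1885/12732)·27.9/1885 = 2.0440858 × 10^6.
County 5: 19404²·(1 − 1130/19404)·59.75/1130 = 1.874927 × 10^7.
Sum = 2.0793356 × 10^7.

2.079 × 10^7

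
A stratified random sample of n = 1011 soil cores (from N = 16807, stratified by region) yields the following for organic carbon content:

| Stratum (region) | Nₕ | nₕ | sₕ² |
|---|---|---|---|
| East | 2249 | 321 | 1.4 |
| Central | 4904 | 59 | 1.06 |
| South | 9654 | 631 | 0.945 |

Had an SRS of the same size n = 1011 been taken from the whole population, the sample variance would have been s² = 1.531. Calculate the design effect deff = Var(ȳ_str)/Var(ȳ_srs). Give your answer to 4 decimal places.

Var(ȳ_str) = Σ Wₕ²(1−fₕ)sₕ²/nₕ with Wₕ = Nₕ/16807:
  East: (2249/16807)²·(1−321/2249)·1.4/321 = 6.6948228 × 10^-5
  Central: (4904/16807)²·(1−59/4904)·1.06/59 = 0.0015111852
  South: (9654/16807)²·(1−631/9654)·0.945/631 = 4.6182804 × 10^-4
  → Var(ȳ_str) = 0.0020399615.
Var(ȳ_srs) = (1 − 1011/16807)·1.531/1011 = 0.0014232492.
deff = 0.0020399615 / 0.0014232492 = 1.4333.

1.4333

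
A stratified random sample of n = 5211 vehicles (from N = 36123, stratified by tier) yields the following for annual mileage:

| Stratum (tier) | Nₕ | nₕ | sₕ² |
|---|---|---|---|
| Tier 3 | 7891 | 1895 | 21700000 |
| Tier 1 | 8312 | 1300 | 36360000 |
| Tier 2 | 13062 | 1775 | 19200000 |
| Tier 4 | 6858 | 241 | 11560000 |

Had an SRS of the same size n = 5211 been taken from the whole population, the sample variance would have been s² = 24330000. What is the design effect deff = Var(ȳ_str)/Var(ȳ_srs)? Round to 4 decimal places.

1.1400

Var(ȳ_str) = Σ Wₕ²(1−fₕ)sₕ²/nₕ with Wₕ = Nₕ/36123:
  Tier 3: (7891/36123)²·(1−1895/7891)·21700000/1895 = 415.21838
  Tier 1: (8312/36123)²·(1−1300/8312)·36360000/1300 = 1249.2816
  Tier 2: (13062/36123)²·(1−1775/13062)·19200000/1775 = 1222.147
  Tier 4: (6858/36123)²·(1−241/6858)·11560000/241 = 1668.1373
  → Var(ȳ_str) = 4554.7843.
Var(ȳ_srs) = (1 − 5211/36123)·24330000/5211 = 3995.4374.
deff = 4554.7843 / 3995.4374 = 1.1400.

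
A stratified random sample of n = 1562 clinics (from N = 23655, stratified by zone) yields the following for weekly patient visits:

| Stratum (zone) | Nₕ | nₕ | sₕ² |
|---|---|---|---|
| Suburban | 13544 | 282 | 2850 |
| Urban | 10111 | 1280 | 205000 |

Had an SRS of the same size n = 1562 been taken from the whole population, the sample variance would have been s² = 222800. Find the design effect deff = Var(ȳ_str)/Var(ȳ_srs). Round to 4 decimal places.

0.2162

Var(ȳ_str) = Σ Wₕ²(1−fₕ)sₕ²/nₕ with Wₕ = Nₕ/23655:
  Suburban: (13544/23655)²·(1−282/13544)·2850/282 = 3.2441865
  Urban: (10111/23655)²·(1−1280/10111)·205000/1280 = 25.556536
  → Var(ȳ_str) = 28.800723.
Var(ȳ_srs) = (1 − 1562/23655)·222800/1562 = 133.21892.
deff = 28.800723 / 133.21892 = 0.2162.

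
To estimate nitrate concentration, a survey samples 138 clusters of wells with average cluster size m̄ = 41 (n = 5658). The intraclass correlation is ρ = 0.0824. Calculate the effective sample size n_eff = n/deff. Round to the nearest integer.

1317

deff = 1 + (41 − 1)·0.0824 = 1 + 3.296 = 4.296.
n_eff = 5658 / 4.296 = 1317.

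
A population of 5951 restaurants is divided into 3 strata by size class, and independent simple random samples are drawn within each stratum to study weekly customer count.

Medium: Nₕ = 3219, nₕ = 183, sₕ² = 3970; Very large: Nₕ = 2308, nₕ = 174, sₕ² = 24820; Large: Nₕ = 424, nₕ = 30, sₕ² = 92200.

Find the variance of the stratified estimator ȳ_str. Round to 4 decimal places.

Var(ȳ_str) = Σₕ Wₕ²(1 − fₕ)sₕ²/nₕ with Wₕ = Nₕ/N, N = 5951.
Medium: Wₕ = 0.54091749; term = 0.54091749²·(1 − 0.05684995)·3970/183 = 5.9866278.
Very large: Wₕ = 0.38783398; term = 0.38783398²·(1 − 0.07538995)·24820/174 = 19.838227.
Large: Wₕ = 0.07124853; term = 0.07124853²·(1 − 0.07075472)·92200/30 = 14.497457.
Sum = 40.322312.

40.3223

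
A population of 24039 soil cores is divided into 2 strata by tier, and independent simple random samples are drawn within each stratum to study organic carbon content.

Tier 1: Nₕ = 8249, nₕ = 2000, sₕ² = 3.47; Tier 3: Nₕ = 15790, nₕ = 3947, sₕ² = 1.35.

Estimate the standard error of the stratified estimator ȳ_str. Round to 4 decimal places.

0.0163

Var(ȳ_str) = Σₕ Wₕ²(1 − fₕ)sₕ²/nₕ with Wₕ = Nₕ/N, N = 24039.
Tier 1: Wₕ = 0.34315071; term = 0.34315071²·(1 − 0.24245363)·3.47/2000 = 1.5476705 × 10^-4.
Tier 3: Wₕ = 0.65684929; term = 0.65684929²·(1 − 0.24996833)·1.35/3947 = 1.1068218 × 10^-4.
Sum = 2.6544923 × 10^-4.
SE = √(2.6544923 × 10^-4) = 0.0163.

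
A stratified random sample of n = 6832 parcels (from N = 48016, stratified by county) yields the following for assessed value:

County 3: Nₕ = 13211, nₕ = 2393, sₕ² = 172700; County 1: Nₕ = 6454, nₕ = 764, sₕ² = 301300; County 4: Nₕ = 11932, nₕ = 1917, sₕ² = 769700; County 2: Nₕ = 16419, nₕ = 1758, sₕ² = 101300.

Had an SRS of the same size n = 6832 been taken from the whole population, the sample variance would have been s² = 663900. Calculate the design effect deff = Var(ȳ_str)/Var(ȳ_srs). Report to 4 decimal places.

Var(ȳ_str) = Σ Wₕ²(1−fₕ)sₕ²/nₕ with Wₕ = Nₕ/48016:
  County 3: (13211/48016)²·(1−2393/13211)·172700/2393 = 4.473633
  County 1: (6454/48016)²·(1−764/6454)·301300/764 = 6.2816689
  County 4: (11932/48016)²·(1−1917/11932)·769700/1917 = 20.810936
  County 2: (16419/48016)²·(1−1758/16419)·101300/1758 = 6.0162921
  → Var(ȳ_str) = 37.58253.
Var(ȳ_srs) = (1 − 6832/48016)·663900/6832 = 83.348417.
deff = 37.58253 / 83.348417 = 0.4509.

0.4509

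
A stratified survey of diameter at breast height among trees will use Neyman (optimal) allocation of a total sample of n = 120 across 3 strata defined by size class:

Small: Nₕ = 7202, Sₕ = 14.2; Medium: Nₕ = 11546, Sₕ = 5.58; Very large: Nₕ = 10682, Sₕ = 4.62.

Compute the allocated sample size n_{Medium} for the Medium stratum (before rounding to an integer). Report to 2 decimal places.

Neyman allocation: nₕ = n·NₕSₕ / Σⱼ NⱼSⱼ.
Σ NⱼSⱼ = 7202·14.2 + 11546·5.58 + 10682·4.62 = 216045.92.
n_{Medium} = 120·11546·5.58 / 216045.92 = 35.78.

35.78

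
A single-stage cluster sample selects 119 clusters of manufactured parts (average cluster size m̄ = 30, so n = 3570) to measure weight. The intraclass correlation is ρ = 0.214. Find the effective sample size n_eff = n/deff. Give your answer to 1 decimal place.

495.4

deff = 1 + (30 − 1)·0.214 = 1 + 6.206 = 7.206.
n_eff = 3570 / 7.206 = 495.4.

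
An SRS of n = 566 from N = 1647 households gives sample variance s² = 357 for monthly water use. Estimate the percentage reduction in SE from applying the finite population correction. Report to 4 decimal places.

f = n/N = 566/1647 = 0.34365513.
SE_no-fpc = √(s²/n) = 0.7941927; SE_fpc = √((1−f)s²/n) = 0.64341612.
Ratio = √(1−f) = 0.81015114. Reduction = 100·(1 − 0.81015114) = 18.9849%.

18.9849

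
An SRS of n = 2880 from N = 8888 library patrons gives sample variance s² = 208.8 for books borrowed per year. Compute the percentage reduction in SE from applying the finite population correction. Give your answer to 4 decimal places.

f = n/N = 2880/8888 = 0.32403240.
SE_no-fpc = √(s²/n) = 0.26925824; SE_fpc = √((1−f)s²/n) = 0.22137672.
Ratio = √(1−f) = 0.82217249. Reduction = 100·(1 − 0.82217249) = 17.7828%.

17.7828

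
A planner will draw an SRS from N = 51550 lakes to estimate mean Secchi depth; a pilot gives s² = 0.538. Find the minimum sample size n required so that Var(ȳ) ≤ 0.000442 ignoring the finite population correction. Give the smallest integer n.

Without fpc, n₀ = s²/D = 0.538/0.000442 = 1217.1946.
Rounding up, n = 1218.

1218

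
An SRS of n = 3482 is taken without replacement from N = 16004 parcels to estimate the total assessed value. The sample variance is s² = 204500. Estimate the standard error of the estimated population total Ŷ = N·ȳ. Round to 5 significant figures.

Var(Ŷ) = N²·Var(ȳ) = N²·(1 − n/N)·s²/n.
f = 3482/16004 = 0.21757061; Var(ȳ) = 0.78242939·204500/3482 = 45.952559.
Var(Ŷ) = 16004² · 45.952559 = 1.1769738 × 10^10.
SE(Ŷ) = √(1.1769738 × 10^10) = 108490.

108490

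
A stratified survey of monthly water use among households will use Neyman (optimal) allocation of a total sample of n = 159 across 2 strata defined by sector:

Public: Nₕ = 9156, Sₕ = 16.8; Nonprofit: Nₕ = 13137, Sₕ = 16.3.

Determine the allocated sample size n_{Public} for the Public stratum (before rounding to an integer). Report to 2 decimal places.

Neyman allocation: nₕ = n·NₕSₕ / Σⱼ NⱼSⱼ.
Σ NⱼSⱼ = 9156·16.8 + 13137·16.3 = 367953.9.
n_{Public} = 159·9156·16.8 / 367953.9 = 66.47.

66.47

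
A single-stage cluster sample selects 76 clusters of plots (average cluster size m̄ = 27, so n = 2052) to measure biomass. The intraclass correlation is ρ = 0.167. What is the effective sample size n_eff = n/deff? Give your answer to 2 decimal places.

384.13

deff = 1 + (27 − 1)·0.167 = 1 + 4.342 = 5.342.
n_eff = 2052 / 5.342 = 384.13.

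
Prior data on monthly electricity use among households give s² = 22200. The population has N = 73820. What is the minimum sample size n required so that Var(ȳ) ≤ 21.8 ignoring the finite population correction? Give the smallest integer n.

1019

Without fpc, n₀ = s²/D = 22200/21.8 = 1018.3486.
Rounding up, n = 1019.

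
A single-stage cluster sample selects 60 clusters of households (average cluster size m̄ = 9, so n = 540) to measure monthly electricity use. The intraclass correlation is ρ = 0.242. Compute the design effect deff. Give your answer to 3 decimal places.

2.936

deff = 1 + (9 − 1)·0.242 = 1 + 1.936 = 2.936.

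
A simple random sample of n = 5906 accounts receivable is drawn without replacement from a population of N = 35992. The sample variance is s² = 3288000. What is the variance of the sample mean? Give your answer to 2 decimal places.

465.37

Under SRS without replacement, Var(ȳ) = (1 − f)·s²/n with f = n/N = 5906/35992 = 0.16409202.
Var(ȳ) = (1 − 0.16409202)·3288000/5906 = 0.83590798·556.72198 = 465.36834.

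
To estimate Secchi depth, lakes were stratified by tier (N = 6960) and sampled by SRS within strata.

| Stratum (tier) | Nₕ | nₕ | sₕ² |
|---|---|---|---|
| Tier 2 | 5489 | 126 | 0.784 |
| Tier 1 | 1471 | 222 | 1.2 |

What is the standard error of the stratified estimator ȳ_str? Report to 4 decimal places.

0.0631

Var(ȳ_str) = Σₕ Wₕ²(1 − fₕ)sₕ²/nₕ with Wₕ = Nₕ/N, N = 6960.
Tier 2: Wₕ = 0.78864943; term = 0.78864943²·(1 − 0.02295500)·0.784/126 = 0.0037811862.
Tier 1: Wₕ = 0.21135057; term = 0.21135057²·(1 − 0.15091774)·1.2/222 = 2.0501465 × 10^-4.
Sum = 0.0039862009.
SE = √(0.0039862009) = 0.0631.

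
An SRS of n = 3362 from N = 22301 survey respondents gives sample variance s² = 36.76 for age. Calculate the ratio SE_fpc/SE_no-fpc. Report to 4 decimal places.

0.9215

f = n/N = 3362/22301 = 0.15075557.
SE_no-fpc = √(s²/n) = 0.10456562; SE_fpc = √((1−f)s²/n) = 0.096361877.
Ratio = √(1−f) = 0.92154459.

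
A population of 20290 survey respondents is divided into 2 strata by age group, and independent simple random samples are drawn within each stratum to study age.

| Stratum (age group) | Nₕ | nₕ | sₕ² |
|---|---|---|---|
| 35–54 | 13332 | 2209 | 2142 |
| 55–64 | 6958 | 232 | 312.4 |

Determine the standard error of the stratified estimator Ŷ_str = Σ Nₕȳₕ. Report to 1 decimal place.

14381.0

Var(Ŷ_str) = Σₕ Nₕ²(1 − fₕ)sₕ²/nₕ.
35–54: 13332²·(1 − 2209/13332)·2142/2209 = 1.4379408 × 10^8.
55–64: 6958²·(1 − 232/6958)·312.4/232 = 6.3017958 × 10^7.
Sum = 2.0681204 × 10^8.
SE = √(2.0681204 × 10^8) = 14381.0.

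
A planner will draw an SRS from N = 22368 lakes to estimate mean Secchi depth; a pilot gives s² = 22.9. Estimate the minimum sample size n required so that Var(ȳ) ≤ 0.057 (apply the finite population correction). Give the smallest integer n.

Without fpc, n₀ = s²/D = 22.9/0.057 = 401.7544.
With fpc, (1 − n/N)·s²/n ≤ D requires n ≥ n₀/(1 + n₀/N) = 401.7544/(1 + 401.7544/22368) = 394.6658.
Rounding up, n = 395.

395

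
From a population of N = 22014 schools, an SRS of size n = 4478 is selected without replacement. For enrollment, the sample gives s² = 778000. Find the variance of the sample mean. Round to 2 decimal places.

Under SRS without replacement, Var(ȳ) = (1 − f)·s²/n with f = n/N = 4478/22014 = 0.20341601.
Var(ȳ) = (1 − 0.20341601)·778000/4478 = 0.79658399·173.73828 = 138.39713.

138.40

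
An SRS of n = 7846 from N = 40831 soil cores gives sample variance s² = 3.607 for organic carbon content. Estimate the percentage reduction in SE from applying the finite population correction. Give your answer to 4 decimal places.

10.1200

f = n/N = 7846/40831 = 0.19215792.
SE_no-fpc = √(s²/n) = 0.021441192; SE_fpc = √((1−f)s²/n) = 0.019271351.
Ratio = √(1−f) = 0.89880036. Reduction = 100·(1 − 0.89880036) = 10.1200%.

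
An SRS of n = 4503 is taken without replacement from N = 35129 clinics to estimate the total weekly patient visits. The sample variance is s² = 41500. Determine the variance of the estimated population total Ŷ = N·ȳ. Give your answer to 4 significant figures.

Var(Ŷ) = N²·Var(ȳ) = N²·(1 − n/N)·s²/n.
f = 4503/35129 = 0.12818469; Var(ȳ) = 0.87181531·41500/4503 = 8.034718.
Var(Ŷ) = 35129² · 8.034718 = 9.9152168 × 10^9.

9.915 × 10^9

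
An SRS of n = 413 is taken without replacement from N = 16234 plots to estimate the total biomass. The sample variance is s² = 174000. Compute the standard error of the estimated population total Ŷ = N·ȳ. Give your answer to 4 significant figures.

Var(Ŷ) = N²·Var(ȳ) = N²·(1 − n/N)·s²/n.
f = 413/16234 = 0.02544043; Var(ȳ) = 0.97455957·174000/413 = 410.58926.
Var(Ŷ) = 16234² · 410.58926 = 1.0820783 × 10^11.
SE(Ŷ) = √(1.0820783 × 10^11) = 328900.

328900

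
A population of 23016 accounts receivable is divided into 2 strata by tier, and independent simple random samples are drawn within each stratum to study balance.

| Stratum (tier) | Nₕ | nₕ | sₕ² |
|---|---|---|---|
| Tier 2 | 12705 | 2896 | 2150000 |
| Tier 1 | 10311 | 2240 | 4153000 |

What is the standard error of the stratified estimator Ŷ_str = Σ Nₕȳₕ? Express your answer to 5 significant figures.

Var(Ŷ_str) = Σₕ Nₕ²(1 − fₕ)sₕ²/nₕ.
Tier 2: 12705²·(1 − 2896/12705)·2150000/2896 = 9.2520784 × 10^10.
Tier 1: 10311²·(1 − 2240/10311)·4153000/2240 = 1.5429152 × 10^11.
Sum = 2.468123 × 10^11.
SE = √(2.468123 × 10^11) = 496800.

496800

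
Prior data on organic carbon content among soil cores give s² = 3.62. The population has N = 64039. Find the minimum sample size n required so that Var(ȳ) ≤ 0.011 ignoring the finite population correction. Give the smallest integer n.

330

Without fpc, n₀ = s²/D = 3.62/0.011 = 329.0909.
Rounding up, n = 330.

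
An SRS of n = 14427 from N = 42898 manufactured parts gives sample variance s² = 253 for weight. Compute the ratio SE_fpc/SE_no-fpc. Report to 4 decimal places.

0.8147

f = n/N = 14427/42898 = 0.33630939.
SE_no-fpc = √(s²/n) = 0.13242569; SE_fpc = √((1−f)s²/n) = 0.10788351.
Ratio = √(1−f) = 0.81467209.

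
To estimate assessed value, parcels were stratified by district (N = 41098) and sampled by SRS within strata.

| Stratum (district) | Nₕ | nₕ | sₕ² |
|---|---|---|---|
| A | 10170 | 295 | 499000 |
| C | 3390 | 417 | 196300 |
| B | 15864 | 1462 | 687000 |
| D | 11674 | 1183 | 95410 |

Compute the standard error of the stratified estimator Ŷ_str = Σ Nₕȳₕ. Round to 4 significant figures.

Var(Ŷ_str) = Σₕ Nₕ²(1 − fₕ)sₕ²/nₕ.
A: 10170²·(1 − 295/10170)·499000/295 = 1.6987778 × 10^11.
C: 3390²·(1 − 417/3390)·196300/417 = 4.7443733 × 10^9.
B: 15864²·(1 − 1462/15864)·687000/1462 = 1.0736059 × 10^11.
D: 11674²·(1 − 1183/11674)·95410/1183 = 9.8774702 × 10^9.
Sum = 2.9186021 × 10^11.
SE = √(2.9186021 × 10^11) = 540200.

540200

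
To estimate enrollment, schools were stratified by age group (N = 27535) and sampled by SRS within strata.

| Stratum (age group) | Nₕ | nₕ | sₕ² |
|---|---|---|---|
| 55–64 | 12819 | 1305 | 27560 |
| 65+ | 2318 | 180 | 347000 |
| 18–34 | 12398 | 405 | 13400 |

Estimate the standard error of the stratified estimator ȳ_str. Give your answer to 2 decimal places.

4.82

Var(ȳ_str) = Σₕ Wₕ²(1 − fₕ)sₕ²/nₕ with Wₕ = Nₕ/N, N = 27535.
55–64: Wₕ = 0.46555293; term = 0.46555293²·(1 − 0.10180201)·27560/1305 = 4.1112976.
65+: Wₕ = 0.08418377; term = 0.08418377²·(1 − 0.07765315)·347000/180 = 12.601085.
18–34: Wₕ = 0.45026330; term = 0.45026330²·(1 − 0.03266656)·13400/405 = 6.4887207.
Sum = 23.201103.
SE = √(23.201103) = 4.82.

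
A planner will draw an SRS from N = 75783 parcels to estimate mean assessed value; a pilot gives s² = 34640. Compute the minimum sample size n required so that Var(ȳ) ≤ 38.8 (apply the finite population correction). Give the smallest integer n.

883

Without fpc, n₀ = s²/D = 34640/38.8 = 892.7835.
With fpc, (1 − n/N)·s²/n ≤ D requires n ≥ n₀/(1 + n₀/N) = 892.7835/(1 + 892.7835/75783) = 882.3883.
Rounding up, n = 883.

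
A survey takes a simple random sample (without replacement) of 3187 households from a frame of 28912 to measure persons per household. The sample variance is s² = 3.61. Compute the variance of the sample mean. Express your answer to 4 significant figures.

Under SRS without replacement, Var(ȳ) = (1 − f)·s²/n with f = n/N = 3187/28912 = 0.11023105.
Var(ȳ) = (1 − 0.11023105)·3.61/3187 = 0.88976895·0.0011327267 = 0.0010078651.

0.001008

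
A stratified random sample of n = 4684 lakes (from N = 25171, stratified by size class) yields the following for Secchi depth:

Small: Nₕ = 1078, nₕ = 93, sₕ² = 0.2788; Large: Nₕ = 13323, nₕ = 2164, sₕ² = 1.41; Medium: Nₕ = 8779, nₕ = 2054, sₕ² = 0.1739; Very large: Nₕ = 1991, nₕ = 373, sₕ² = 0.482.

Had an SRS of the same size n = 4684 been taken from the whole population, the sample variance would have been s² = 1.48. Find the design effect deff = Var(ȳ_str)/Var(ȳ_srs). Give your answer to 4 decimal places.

0.6703

Var(ȳ_str) = Σ Wₕ²(1−fₕ)sₕ²/nₕ with Wₕ = Nₕ/25171:
  Small: (1078/25171)²·(1−93/1078)·0.2788/93 = 5.0241648 × 10^-6
  Large: (13323/25171)²·(1−2164/13323)·1.41/2164 = 1.5289322 × 10^-4
  Medium: (8779/25171)²·(1−2054/8779)·0.1739/2054 = 7.8892468 × 10^-6
  Very large: (1991/25171)²·(1−373/1991)·0.482/373 = 6.5703279 × 10^-6
  → Var(ȳ_str) = 1.7237696 × 10^-4.
Var(ȳ_srs) = (1 − 4684/25171)·1.48/4684 = 2.5717143 × 10^-4.
deff = (1.7237696 × 10^-4) / (2.5717143 × 10^-4) = 0.6703.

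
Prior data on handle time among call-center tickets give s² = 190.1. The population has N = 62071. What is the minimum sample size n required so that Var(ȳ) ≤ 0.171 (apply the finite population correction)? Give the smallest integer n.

Without fpc, n₀ = s²/D = 190.1/0.171 = 1111.6959.
With fpc, (1 − n/N)·s²/n ≤ D requires n ≥ n₀/(1 + n₀/N) = 1111.6959/(1 + 1111.6959/62071) = 1092.1357.
Rounding up, n = 1093.

1093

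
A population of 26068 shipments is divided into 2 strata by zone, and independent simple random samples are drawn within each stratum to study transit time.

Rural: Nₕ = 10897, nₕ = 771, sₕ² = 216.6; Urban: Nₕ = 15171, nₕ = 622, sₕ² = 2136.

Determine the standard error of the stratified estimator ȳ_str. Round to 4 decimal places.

Var(ȳ_str) = Σₕ Wₕ²(1 − fₕ)sₕ²/nₕ with Wₕ = Nₕ/N, N = 26068.
Rural: Wₕ = 0.41802210; term = 0.41802210²·(1 − 0.07075342)·216.6/771 = 0.045617715.
Urban: Wₕ = 0.58197790; term = 0.58197790²·(1 − 0.04099927)·2136/622 = 1.1154312.
Sum = 1.1610489.
SE = √(1.1610489) = 1.0775.

1.0775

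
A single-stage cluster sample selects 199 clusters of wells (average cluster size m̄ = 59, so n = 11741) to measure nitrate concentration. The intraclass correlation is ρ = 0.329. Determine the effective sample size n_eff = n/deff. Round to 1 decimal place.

deff = 1 + (59 − 1)·0.329 = 1 + 19.082 = 20.082.
n_eff = 11741 / 20.082 = 584.7.

584.7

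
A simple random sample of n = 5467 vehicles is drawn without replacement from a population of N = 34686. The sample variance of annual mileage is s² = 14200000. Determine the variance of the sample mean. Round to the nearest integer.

Under SRS without replacement, Var(ȳ) = (1 − f)·s²/n with f = n/N = 5467/34686 = 0.15761402.
Var(ȳ) = (1 − 0.15761402)·14200000/5467 = 0.84238598·2597.4026 = 2188.0155.

2188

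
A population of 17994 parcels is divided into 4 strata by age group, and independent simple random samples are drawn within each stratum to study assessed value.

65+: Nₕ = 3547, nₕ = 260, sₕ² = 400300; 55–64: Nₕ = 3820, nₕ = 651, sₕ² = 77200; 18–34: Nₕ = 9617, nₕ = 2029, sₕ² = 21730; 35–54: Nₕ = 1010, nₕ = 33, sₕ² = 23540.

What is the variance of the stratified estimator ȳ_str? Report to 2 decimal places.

64.46

Var(ȳ_str) = Σₕ Wₕ²(1 − fₕ)sₕ²/nₕ with Wₕ = Nₕ/N, N = 17994.
65+: Wₕ = 0.19712126; term = 0.19712126²·(1 − 0.07330138)·400300/260 = 55.439295.
55–64: Wₕ = 0.21229299; term = 0.21229299²·(1 − 0.17041885)·77200/651 = 4.4337018.
18–34: Wₕ = 0.53445593; term = 0.53445593²·(1 − 0.21098056)·21730/2029 = 2.4137328.
35–54: Wₕ = 0.05612982; term = 0.05612982²·(1 − 0.03267327)·23540/33 = 2.1739674.
Sum = 64.460697.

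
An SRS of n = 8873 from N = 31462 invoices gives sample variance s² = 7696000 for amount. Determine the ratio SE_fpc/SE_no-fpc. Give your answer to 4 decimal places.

0.8473

f = n/N = 8873/31462 = 0.28202276.
SE_no-fpc = √(s²/n) = 29.450813; SE_fpc = √((1−f)s²/n) = 24.954716.
Ratio = √(1−f) = 0.84733538.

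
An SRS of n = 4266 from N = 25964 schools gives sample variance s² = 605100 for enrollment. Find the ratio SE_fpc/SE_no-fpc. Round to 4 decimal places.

0.9142

f = n/N = 4266/25964 = 0.16430442.
SE_no-fpc = √(s²/n) = 11.909764; SE_fpc = √((1−f)s²/n) = 10.887476.
Ratio = √(1−f) = 0.91416387.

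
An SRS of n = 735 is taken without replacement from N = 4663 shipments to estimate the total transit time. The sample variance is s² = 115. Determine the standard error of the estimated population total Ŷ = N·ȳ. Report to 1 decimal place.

1692.9

Var(Ŷ) = N²·Var(ȳ) = N²·(1 − n/N)·s²/n.
f = 735/4663 = 0.15762385; Var(ȳ) = 0.84237615·115/735 = 0.13180035.
Var(Ŷ) = 4663² · 0.13180035 = 2.86581 × 10^6.
SE(Ŷ) = √(2.86581 × 10^6) = 1692.9.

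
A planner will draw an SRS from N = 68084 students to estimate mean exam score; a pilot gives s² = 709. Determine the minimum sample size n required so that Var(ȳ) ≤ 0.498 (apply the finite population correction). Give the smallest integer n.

Without fpc, n₀ = s²/D = 709/0.498 = 1423.6948.
With fpc, (1 − n/N)·s²/n ≤ D requires n ≥ n₀/(1 + n₀/N) = 1423.6948/(1 + 1423.6948/68084) = 1394.5339.
Rounding up, n = 1395.

1395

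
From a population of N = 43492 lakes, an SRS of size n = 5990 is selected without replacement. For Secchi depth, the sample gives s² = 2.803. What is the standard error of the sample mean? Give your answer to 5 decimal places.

Under SRS without replacement, Var(ȳ) = (1 − f)·s²/n with f = n/N = 5990/43492 = 0.13772648.
Var(ȳ) = (1 − 0.13772648)·2.803/5990 = 0.86227352·4.6794658 × 10^-4 = 4.0349794 × 10^-4.
SE(ȳ) = √(4.0349794 × 10^-4) = 0.02009.

0.02009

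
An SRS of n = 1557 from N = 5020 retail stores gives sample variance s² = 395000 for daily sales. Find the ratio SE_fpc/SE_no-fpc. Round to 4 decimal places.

f = n/N = 1557/5020 = 0.31015936.
SE_no-fpc = √(s²/n) = 15.927743; SE_fpc = √((1−f)s²/n) = 13.229049.
Ratio = √(1−f) = 0.83056646.

0.8306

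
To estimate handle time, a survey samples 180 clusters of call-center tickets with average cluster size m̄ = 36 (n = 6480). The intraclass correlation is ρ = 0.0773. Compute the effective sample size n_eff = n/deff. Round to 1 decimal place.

1748.8

deff = 1 + (36 − 1)·0.0773 = 1 + 2.7055 = 3.7055.
n_eff = 6480 / 3.7055 = 1748.8.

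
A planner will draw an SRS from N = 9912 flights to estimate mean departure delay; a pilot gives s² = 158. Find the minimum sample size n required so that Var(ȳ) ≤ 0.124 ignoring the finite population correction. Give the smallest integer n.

1275

Without fpc, n₀ = s²/D = 158/0.124 = 1274.1935.
Rounding up, n = 1275.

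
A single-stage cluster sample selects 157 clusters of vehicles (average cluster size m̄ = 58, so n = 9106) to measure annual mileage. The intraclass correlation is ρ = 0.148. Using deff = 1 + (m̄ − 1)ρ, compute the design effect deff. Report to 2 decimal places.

9.44

deff = 1 + (58 − 1)·0.148 = 1 + 8.436 = 9.436.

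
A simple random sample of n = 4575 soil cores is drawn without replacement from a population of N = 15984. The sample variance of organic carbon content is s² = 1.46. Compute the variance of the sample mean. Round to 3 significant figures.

Under SRS without replacement, Var(ȳ) = (1 − f)·s²/n with f = n/N = 4575/15984 = 0.28622372.
Var(ȳ) = (1 − 0.28622372)·1.46/4575 = 0.71377628·3.1912568 × 10^-4 = 2.2778434 × 10^-4.

2.28 × 10^-4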